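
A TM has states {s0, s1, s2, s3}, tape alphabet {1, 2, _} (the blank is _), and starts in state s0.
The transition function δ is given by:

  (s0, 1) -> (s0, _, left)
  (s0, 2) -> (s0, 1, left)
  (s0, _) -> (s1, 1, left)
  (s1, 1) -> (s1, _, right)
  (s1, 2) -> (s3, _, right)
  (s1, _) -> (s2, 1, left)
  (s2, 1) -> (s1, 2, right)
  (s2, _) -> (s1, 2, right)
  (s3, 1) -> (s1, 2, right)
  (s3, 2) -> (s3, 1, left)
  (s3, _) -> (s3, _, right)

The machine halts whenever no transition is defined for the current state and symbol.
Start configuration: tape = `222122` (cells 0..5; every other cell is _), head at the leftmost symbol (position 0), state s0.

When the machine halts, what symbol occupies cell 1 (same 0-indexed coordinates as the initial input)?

state=s0 head=0 tape=___[2]22122_   (s0,2)→(s0,1,left)
state=s0 head=-1 tape=__[_]122122_   (s0,_)→(s1,1,left)
state=s1 head=-2 tape=_[_]1122122_   (s1,_)→(s2,1,left)
state=s2 head=-3 tape=[_]11122122_   (s2,_)→(s1,2,right)
state=s1 head=-2 tape=2[1]1122122_   (s1,1)→(s1,_,right)
state=s1 head=-1 tape=2_[1]122122_   (s1,1)→(s1,_,right)
state=s1 head=0 tape=2__[1]22122_   (s1,1)→(s1,_,right)
state=s1 head=1 tape=2___[2]2122_   (s1,2)→(s3,_,right)
state=s3 head=2 tape=2____[2]122_   (s3,2)→(s3,1,left)
state=s3 head=1 tape=2___[_]1122_   (s3,_)→(s3,_,right)
state=s3 head=2 tape=2____[1]122_   (s3,1)→(s1,2,right)
state=s1 head=3 tape=2____2[1]22_   (s1,1)→(s1,_,right)
state=s1 head=4 tape=2____2_[2]2_   (s1,2)→(s3,_,right)
state=s3 head=5 tape=2____2__[2]_   (s3,2)→(s3,1,left)
state=s3 head=4 tape=2____2_[_]1_   (s3,_)→(s3,_,right)
state=s3 head=5 tape=2____2__[1]_   (s3,1)→(s1,2,right)
state=s1 head=6 tape=2____2__2[_]   (s1,_)→(s2,1,left)
state=s2 head=5 tape=2____2__[2]1
Cell 1 holds _ when M halts.

_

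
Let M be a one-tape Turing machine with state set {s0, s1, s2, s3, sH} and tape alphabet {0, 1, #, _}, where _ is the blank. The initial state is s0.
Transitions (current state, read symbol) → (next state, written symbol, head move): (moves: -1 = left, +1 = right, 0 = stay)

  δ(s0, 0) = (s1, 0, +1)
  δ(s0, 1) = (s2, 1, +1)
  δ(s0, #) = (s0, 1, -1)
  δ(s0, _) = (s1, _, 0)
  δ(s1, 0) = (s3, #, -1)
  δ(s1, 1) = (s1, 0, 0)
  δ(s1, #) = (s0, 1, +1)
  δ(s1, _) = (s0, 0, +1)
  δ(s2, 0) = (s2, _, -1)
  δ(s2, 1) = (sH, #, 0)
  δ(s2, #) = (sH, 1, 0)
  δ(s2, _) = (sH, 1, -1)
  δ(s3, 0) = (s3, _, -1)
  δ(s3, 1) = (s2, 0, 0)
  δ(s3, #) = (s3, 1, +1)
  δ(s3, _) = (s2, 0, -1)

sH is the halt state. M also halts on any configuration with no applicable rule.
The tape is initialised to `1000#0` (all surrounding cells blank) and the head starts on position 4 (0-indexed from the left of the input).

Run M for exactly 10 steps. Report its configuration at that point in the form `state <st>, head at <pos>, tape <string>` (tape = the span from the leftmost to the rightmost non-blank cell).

state sH, head at -2, tape 1____#0

state=s0 head=4 tape=__1000[#]0   (s0,#)→(s0,1,-1)
state=s0 head=3 tape=__100[0]10   (s0,0)→(s1,0,+1)
state=s1 head=4 tape=__1000[1]0   (s1,1)→(s1,0,0)
state=s1 head=4 tape=__1000[0]0   (s1,0)→(s3,#,-1)
state=s3 head=3 tape=__100[0]#0   (s3,0)→(s3,_,-1)
state=s3 head=2 tape=__10[0]_#0   (s3,0)→(s3,_,-1)
state=s3 head=1 tape=__1[0]__#0   (s3,0)→(s3,_,-1)
state=s3 head=0 tape=__[1]___#0   (s3,1)→(s2,0,0)
state=s2 head=0 tape=__[0]___#0   (s2,0)→(s2,_,-1)
state=s2 head=-1 tape=_[_]____#0   (s2,_)→(sH,1,-1)
state=sH head=-2 tape=[_]1____#0
After 10 steps: state sH, head at -2, tape 1____#0.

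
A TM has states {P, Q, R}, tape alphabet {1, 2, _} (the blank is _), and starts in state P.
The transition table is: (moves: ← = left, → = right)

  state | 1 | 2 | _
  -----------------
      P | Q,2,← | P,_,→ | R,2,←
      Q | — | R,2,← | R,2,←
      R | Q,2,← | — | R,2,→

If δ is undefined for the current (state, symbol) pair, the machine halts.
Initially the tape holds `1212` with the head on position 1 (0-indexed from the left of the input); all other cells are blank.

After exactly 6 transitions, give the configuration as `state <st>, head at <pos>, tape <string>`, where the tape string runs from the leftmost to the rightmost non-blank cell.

P | __1[2]12   read 2 → write _, move →, go to P
P | __1_[1]2   read 1 → write 2, move ←, go to Q
Q | __1[_]22   read _ → write 2, move ←, go to R
R | __[1]222   read 1 → write 2, move ←, go to Q
Q | _[_]2222   read _ → write 2, move ←, go to R
R | [_]22222   read _ → write 2, move →, go to R
R | 2[2]2222
After 6 steps: state R, head at -1, tape 222222.

state R, head at -1, tape 222222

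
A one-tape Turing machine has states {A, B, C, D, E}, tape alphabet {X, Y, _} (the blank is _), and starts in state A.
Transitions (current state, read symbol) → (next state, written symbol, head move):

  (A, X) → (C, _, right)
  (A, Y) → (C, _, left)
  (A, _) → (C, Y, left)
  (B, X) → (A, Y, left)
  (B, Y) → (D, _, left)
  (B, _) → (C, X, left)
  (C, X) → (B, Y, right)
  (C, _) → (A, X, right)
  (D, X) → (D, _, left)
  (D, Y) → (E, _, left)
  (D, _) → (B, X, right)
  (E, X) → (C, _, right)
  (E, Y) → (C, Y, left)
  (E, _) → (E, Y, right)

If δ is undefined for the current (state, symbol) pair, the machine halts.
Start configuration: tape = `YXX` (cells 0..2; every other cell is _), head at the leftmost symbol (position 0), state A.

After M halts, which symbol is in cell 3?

state=A head=0 tape=__[Y]XX_   (A,Y)→(C,_,left)
state=C head=-1 tape=_[_]_XX_   (C,_)→(A,X,right)
state=A head=0 tape=_X[_]XX_   (A,_)→(C,Y,left)
state=C head=-1 tape=_[X]YXX_   (C,X)→(B,Y,right)
state=B head=0 tape=_Y[Y]XX_   (B,Y)→(D,_,left)
state=D head=-1 tape=_[Y]_XX_   (D,Y)→(E,_,left)
state=E head=-2 tape=[_]__XX_   (E,_)→(E,Y,right)
state=E head=-1 tape=Y[_]_XX_   (E,_)→(E,Y,right)
state=E head=0 tape=YY[_]XX_   (E,_)→(E,Y,right)
state=E head=1 tape=YYY[X]X_   (E,X)→(C,_,right)
state=C head=2 tape=YYY_[X]_   (C,X)→(B,Y,right)
state=B head=3 tape=YYY_Y[_]   (B,_)→(C,X,left)
state=C head=2 tape=YYY_[Y]X
Cell 3 holds X when M halts.

X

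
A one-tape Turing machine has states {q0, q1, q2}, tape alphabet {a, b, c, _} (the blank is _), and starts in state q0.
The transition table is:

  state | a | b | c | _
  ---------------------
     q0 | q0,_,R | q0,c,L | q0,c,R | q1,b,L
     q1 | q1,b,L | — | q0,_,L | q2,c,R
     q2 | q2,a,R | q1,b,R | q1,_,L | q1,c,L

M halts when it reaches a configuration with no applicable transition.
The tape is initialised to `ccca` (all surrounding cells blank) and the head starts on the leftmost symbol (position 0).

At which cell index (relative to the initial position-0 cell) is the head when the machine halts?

state=q0 head=0 tape=__[c]cca___   (q0,c)→(q0,c,R)
state=q0 head=1 tape=__c[c]ca___   (q0,c)→(q0,c,R)
state=q0 head=2 tape=__cc[c]a___   (q0,c)→(q0,c,R)
state=q0 head=3 tape=__ccc[a]___   (q0,a)→(q0,_,R)
state=q0 head=4 tape=__ccc_[_]__   (q0,_)→(q1,b,L)
state=q1 head=3 tape=__ccc[_]b__   (q1,_)→(q2,c,R)
state=q2 head=4 tape=__cccc[b]__   (q2,b)→(q1,b,R)
state=q1 head=5 tape=__ccccb[_]_   (q1,_)→(q2,c,R)
state=q2 head=6 tape=__ccccbc[_]   (q2,_)→(q1,c,L)
state=q1 head=5 tape=__ccccb[c]c   (q1,c)→(q0,_,L)
state=q0 head=4 tape=__cccc[b]_c   (q0,b)→(q0,c,L)
state=q0 head=3 tape=__ccc[c]c_c   (q0,c)→(q0,c,R)
state=q0 head=4 tape=__cccc[c]_c   (q0,c)→(q0,c,R)
state=q0 head=5 tape=__ccccc[_]c   (q0,_)→(q1,b,L)
state=q1 head=4 tape=__cccc[c]bc   (q1,c)→(q0,_,L)
state=q0 head=3 tape=__ccc[c]_bc   (q0,c)→(q0,c,R)
state=q0 head=4 tape=__cccc[_]bc   (q0,_)→(q1,b,L)
state=q1 head=3 tape=__ccc[c]bbc   (q1,c)→(q0,_,L)
state=q0 head=2 tape=__cc[c]_bbc   (q0,c)→(q0,c,R)
state=q0 head=3 tape=__ccc[_]bbc   (q0,_)→(q1,b,L)
state=q1 head=2 tape=__cc[c]bbbc   (q1,c)→(q0,_,L)
state=q0 head=1 tape=__c[c]_bbbc   (q0,c)→(q0,c,R)
state=q0 head=2 tape=__cc[_]bbbc   (q0,_)→(q1,b,L)
state=q1 head=1 tape=__c[c]bbbbc   (q1,c)→(q0,_,L)
state=q0 head=0 tape=__[c]_bbbbc   (q0,c)→(q0,c,R)
state=q0 head=1 tape=__c[_]bbbbc   (q0,_)→(q1,b,L)
state=q1 head=0 tape=__[c]bbbbbc   (q1,c)→(q0,_,L)
state=q0 head=-1 tape=_[_]_bbbbbc   (q0,_)→(q1,b,L)
state=q1 head=-2 tape=[_]b_bbbbbc   (q1,_)→(q2,c,R)
state=q2 head=-1 tape=c[b]_bbbbbc   (q2,b)→(q1,b,R)
state=q1 head=0 tape=cb[_]bbbbbc   (q1,_)→(q2,c,R)
state=q2 head=1 tape=cbc[b]bbbbc   (q2,b)→(q1,b,R)
state=q1 head=2 tape=cbcb[b]bbbc
At halt the head is at cell 2.

2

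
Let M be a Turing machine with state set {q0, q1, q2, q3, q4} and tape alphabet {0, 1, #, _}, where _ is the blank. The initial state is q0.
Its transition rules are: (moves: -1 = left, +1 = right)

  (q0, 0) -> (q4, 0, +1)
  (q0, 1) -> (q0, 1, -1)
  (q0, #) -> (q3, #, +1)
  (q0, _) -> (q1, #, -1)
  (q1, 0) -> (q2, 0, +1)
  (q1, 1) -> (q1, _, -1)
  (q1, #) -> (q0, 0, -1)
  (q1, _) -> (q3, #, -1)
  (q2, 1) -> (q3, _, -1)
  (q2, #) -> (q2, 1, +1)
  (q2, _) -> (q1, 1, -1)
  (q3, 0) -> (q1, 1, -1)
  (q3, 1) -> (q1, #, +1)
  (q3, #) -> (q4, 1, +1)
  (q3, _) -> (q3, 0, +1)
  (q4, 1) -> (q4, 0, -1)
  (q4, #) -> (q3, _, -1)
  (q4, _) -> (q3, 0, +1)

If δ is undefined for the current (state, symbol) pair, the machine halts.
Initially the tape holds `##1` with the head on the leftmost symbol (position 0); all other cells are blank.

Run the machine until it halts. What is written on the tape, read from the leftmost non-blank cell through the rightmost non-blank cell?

q0 | ___[#]#1   read # → write #, move +1, go to q3
q3 | ___#[#]1   read # → write 1, move +1, go to q4
q4 | ___#1[1]   read 1 → write 0, move -1, go to q4
q4 | ___#[1]0   read 1 → write 0, move -1, go to q4
q4 | ___[#]00   read # → write _, move -1, go to q3
q3 | __[_]_00   read _ → write 0, move +1, go to q3
q3 | __0[_]00   read _ → write 0, move +1, go to q3
q3 | __00[0]0   read 0 → write 1, move -1, go to q1
q1 | __0[0]10   read 0 → write 0, move +1, go to q2
q2 | __00[1]0   read 1 → write _, move -1, go to q3
q3 | __0[0]_0   read 0 → write 1, move -1, go to q1
q1 | __[0]1_0   read 0 → write 0, move +1, go to q2
q2 | __0[1]_0   read 1 → write _, move -1, go to q3
q3 | __[0]__0   read 0 → write 1, move -1, go to q1
q1 | _[_]1__0   read _ → write #, move -1, go to q3
q3 | [_]#1__0   read _ → write 0, move +1, go to q3
q3 | 0[#]1__0   read # → write 1, move +1, go to q4
q4 | 01[1]__0   read 1 → write 0, move -1, go to q4
q4 | 0[1]0__0   read 1 → write 0, move -1, go to q4
q4 | [0]00__0
The non-blank tape span at halt is 000__0.

000__0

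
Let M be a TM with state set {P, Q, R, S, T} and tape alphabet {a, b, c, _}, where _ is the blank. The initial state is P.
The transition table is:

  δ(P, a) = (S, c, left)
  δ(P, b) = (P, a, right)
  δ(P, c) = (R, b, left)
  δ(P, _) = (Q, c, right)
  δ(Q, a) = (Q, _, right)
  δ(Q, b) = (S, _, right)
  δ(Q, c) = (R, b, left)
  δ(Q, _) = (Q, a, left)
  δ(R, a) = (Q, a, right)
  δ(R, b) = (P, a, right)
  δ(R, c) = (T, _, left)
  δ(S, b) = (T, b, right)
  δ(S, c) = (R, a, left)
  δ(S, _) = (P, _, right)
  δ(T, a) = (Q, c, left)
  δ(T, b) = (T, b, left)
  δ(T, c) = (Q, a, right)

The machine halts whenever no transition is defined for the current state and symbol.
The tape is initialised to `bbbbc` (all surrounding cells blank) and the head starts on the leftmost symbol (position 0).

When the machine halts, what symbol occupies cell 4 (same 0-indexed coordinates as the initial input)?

_

state=P head=0 tape=[b]bbbc___   (P,b)→(P,a,right)
state=P head=1 tape=a[b]bbc___   (P,b)→(P,a,right)
state=P head=2 tape=aa[b]bc___   (P,b)→(P,a,right)
state=P head=3 tape=aaa[b]c___   (P,b)→(P,a,right)
state=P head=4 tape=aaaa[c]___   (P,c)→(R,b,left)
state=R head=3 tape=aaa[a]b___   (R,a)→(Q,a,right)
state=Q head=4 tape=aaaa[b]___   (Q,b)→(S,_,right)
state=S head=5 tape=aaaa_[_]__   (S,_)→(P,_,right)
state=P head=6 tape=aaaa__[_]_   (P,_)→(Q,c,right)
state=Q head=7 tape=aaaa__c[_]   (Q,_)→(Q,a,left)
state=Q head=6 tape=aaaa__[c]a   (Q,c)→(R,b,left)
state=R head=5 tape=aaaa_[_]ba
Cell 4 holds _ when M halts.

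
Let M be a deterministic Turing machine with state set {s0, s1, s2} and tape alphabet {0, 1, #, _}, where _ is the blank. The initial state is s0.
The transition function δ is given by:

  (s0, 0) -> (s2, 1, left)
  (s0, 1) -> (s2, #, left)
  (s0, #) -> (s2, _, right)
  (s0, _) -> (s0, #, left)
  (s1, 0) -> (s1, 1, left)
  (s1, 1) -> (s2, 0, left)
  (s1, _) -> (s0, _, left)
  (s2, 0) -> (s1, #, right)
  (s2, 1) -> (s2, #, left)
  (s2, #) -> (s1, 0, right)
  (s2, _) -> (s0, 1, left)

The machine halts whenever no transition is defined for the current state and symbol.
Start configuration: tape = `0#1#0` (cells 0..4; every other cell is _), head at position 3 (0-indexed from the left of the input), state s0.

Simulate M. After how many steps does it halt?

state=s0 head=3 tape=0#1[#]0_   (s0,#)→(s2,_,right)
state=s2 head=4 tape=0#1_[0]_   (s2,0)→(s1,#,right)
state=s1 head=5 tape=0#1_#[_]   (s1,_)→(s0,_,left)
state=s0 head=4 tape=0#1_[#]_   (s0,#)→(s2,_,right)
state=s2 head=5 tape=0#1__[_]   (s2,_)→(s0,1,left)
state=s0 head=4 tape=0#1_[_]1   (s0,_)→(s0,#,left)
state=s0 head=3 tape=0#1[_]#1   (s0,_)→(s0,#,left)
state=s0 head=2 tape=0#[1]##1   (s0,1)→(s2,#,left)
state=s2 head=1 tape=0[#]###1   (s2,#)→(s1,0,right)
state=s1 head=2 tape=00[#]##1
M halts after 9 transitions.

9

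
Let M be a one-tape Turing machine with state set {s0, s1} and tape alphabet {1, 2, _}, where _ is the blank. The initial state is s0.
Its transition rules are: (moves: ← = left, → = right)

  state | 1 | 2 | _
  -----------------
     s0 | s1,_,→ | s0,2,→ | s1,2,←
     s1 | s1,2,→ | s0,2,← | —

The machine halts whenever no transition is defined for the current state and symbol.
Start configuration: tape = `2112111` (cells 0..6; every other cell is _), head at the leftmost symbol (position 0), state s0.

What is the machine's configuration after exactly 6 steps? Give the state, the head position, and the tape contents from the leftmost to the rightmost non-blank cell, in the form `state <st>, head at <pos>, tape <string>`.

state s0, head at 4, tape 2_22111

s0 | [2]112111   read 2 → write 2, move →, go to s0
s0 | 2[1]12111   read 1 → write _, move →, go to s1
s1 | 2_[1]2111   read 1 → write 2, move →, go to s1
s1 | 2_2[2]111   read 2 → write 2, move ←, go to s0
s0 | 2_[2]2111   read 2 → write 2, move →, go to s0
s0 | 2_2[2]111   read 2 → write 2, move →, go to s0
s0 | 2_22[1]11
After 6 steps: state s0, head at 4, tape 2_22111.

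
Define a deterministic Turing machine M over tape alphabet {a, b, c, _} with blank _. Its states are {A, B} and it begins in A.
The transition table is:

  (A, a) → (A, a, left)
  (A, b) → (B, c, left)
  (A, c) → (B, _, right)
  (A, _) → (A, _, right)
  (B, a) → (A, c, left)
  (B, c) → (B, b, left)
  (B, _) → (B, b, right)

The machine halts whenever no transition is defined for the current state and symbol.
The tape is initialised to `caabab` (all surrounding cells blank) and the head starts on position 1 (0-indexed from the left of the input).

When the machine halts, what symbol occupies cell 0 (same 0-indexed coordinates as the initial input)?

state=A head=1 tape=c[a]abab   (A,a)→(A,a,left)
state=A head=0 tape=[c]aabab   (A,c)→(B,_,right)
state=B head=1 tape=_[a]abab   (B,a)→(A,c,left)
state=A head=0 tape=[_]cabab   (A,_)→(A,_,right)
state=A head=1 tape=_[c]abab   (A,c)→(B,_,right)
state=B head=2 tape=__[a]bab   (B,a)→(A,c,left)
state=A head=1 tape=_[_]cbab   (A,_)→(A,_,right)
state=A head=2 tape=__[c]bab   (A,c)→(B,_,right)
state=B head=3 tape=___[b]ab
Cell 0 holds _ when M halts.

_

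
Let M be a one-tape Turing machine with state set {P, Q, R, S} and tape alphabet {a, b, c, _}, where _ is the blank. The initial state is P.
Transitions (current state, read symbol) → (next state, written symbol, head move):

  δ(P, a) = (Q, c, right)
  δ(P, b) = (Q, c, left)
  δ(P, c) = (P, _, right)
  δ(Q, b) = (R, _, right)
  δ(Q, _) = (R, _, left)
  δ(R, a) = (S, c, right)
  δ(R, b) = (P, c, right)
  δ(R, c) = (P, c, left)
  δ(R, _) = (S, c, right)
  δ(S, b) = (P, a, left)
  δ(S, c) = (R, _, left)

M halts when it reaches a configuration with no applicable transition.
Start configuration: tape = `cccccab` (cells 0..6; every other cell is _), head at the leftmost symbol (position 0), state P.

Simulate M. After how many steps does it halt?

P | [c]ccccab__   read c → write _, move right, go to P
P | _[c]cccab__   read c → write _, move right, go to P
P | __[c]ccab__   read c → write _, move right, go to P
P | ___[c]cab__   read c → write _, move right, go to P
P | ____[c]ab__   read c → write _, move right, go to P
P | _____[a]b__   read a → write c, move right, go to Q
Q | _____c[b]__   read b → write _, move right, go to R
R | _____c_[_]_   read _ → write c, move right, go to S
S | _____c_c[_]
M halts after 8 transitions.

8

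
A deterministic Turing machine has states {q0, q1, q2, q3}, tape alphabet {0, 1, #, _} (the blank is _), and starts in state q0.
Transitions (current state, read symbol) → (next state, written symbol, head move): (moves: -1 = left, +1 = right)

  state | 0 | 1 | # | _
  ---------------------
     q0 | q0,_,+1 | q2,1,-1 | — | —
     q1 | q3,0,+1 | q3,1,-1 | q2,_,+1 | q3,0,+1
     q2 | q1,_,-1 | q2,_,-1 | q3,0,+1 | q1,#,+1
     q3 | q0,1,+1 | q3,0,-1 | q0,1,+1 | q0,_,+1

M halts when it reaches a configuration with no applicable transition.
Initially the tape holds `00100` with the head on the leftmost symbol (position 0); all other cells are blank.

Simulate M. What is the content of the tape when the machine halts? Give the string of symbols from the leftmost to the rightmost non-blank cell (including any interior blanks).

#1

q0 | [0]0100_   read 0 → write _, move +1, go to q0
q0 | _[0]100_   read 0 → write _, move +1, go to q0
q0 | __[1]00_   read 1 → write 1, move -1, go to q2
q2 | _[_]100_   read _ → write #, move +1, go to q1
q1 | _#[1]00_   read 1 → write 1, move -1, go to q3
q3 | _[#]100_   read # → write 1, move +1, go to q0
q0 | _1[1]00_   read 1 → write 1, move -1, go to q2
q2 | _[1]100_   read 1 → write _, move -1, go to q2
q2 | [_]_100_   read _ → write #, move +1, go to q1
q1 | #[_]100_   read _ → write 0, move +1, go to q3
q3 | #0[1]00_   read 1 → write 0, move -1, go to q3
q3 | #[0]000_   read 0 → write 1, move +1, go to q0
q0 | #1[0]00_   read 0 → write _, move +1, go to q0
q0 | #1_[0]0_   read 0 → write _, move +1, go to q0
q0 | #1__[0]_   read 0 → write _, move +1, go to q0
q0 | #1___[_]
The non-blank tape span at halt is #1.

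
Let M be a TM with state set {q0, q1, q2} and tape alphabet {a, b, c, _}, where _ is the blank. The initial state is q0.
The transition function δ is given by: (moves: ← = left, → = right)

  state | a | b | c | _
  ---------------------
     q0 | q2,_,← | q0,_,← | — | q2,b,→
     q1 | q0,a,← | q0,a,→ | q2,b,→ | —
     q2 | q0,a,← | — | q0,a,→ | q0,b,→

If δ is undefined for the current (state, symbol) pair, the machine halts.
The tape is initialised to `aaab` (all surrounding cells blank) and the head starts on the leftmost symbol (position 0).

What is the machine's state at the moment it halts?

q0 | ___[a]aab   read a → write _, move ←, go to q2
q2 | __[_]_aab   read _ → write b, move →, go to q0
q0 | __b[_]aab   read _ → write b, move →, go to q2
q2 | __bb[a]ab   read a → write a, move ←, go to q0
q0 | __b[b]aab   read b → write _, move ←, go to q0
q0 | __[b]_aab   read b → write _, move ←, go to q0
q0 | _[_]__aab   read _ → write b, move →, go to q2
q2 | _b[_]_aab   read _ → write b, move →, go to q0
q0 | _bb[_]aab   read _ → write b, move →, go to q2
q2 | _bbb[a]ab   read a → write a, move ←, go to q0
q0 | _bb[b]aab   read b → write _, move ←, go to q0
q0 | _b[b]_aab   read b → write _, move ←, go to q0
q0 | _[b]__aab   read b → write _, move ←, go to q0
q0 | [_]___aab   read _ → write b, move →, go to q2
q2 | b[_]__aab   read _ → write b, move →, go to q0
q0 | bb[_]_aab   read _ → write b, move →, go to q2
q2 | bbb[_]aab   read _ → write b, move →, go to q0
q0 | bbbb[a]ab   read a → write _, move ←, go to q2
q2 | bbb[b]_ab
No transition is defined for (q2, b); M halts in state q2.

q2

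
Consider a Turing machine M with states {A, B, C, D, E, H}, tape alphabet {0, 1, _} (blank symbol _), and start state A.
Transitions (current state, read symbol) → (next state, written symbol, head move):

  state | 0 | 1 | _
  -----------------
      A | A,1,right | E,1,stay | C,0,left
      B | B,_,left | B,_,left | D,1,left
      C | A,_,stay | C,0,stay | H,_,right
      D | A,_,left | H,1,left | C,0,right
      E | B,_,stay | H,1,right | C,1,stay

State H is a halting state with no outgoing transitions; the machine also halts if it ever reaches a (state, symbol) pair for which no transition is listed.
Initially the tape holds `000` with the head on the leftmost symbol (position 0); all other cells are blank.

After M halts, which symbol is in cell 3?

state=A head=0 tape=_[0]00_   (A,0)→(A,1,right)
state=A head=1 tape=_1[0]0_   (A,0)→(A,1,right)
state=A head=2 tape=_11[0]_   (A,0)→(A,1,right)
state=A head=3 tape=_111[_]   (A,_)→(C,0,left)
state=C head=2 tape=_11[1]0   (C,1)→(C,0,stay)
state=C head=2 tape=_11[0]0   (C,0)→(A,_,stay)
state=A head=2 tape=_11[_]0   (A,_)→(C,0,left)
state=C head=1 tape=_1[1]00   (C,1)→(C,0,stay)
state=C head=1 tape=_1[0]00   (C,0)→(A,_,stay)
state=A head=1 tape=_1[_]00   (A,_)→(C,0,left)
state=C head=0 tape=_[1]000   (C,1)→(C,0,stay)
state=C head=0 tape=_[0]000   (C,0)→(A,_,stay)
state=A head=0 tape=_[_]000   (A,_)→(C,0,left)
state=C head=-1 tape=[_]0000   (C,_)→(H,_,right)
state=H head=0 tape=_[0]000
Cell 3 holds 0 when M halts.

0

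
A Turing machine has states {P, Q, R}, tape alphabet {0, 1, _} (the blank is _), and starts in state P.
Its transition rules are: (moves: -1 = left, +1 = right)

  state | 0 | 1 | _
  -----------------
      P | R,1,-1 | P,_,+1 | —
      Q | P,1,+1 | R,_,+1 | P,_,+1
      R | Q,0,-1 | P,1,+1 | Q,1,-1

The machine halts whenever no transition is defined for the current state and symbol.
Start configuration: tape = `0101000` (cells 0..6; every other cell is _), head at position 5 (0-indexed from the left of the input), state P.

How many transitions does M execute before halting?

16

state=P head=5 tape=01010[0]0_   (P,0)→(R,1,-1)
state=R head=4 tape=0101[0]10_   (R,0)→(Q,0,-1)
state=Q head=3 tape=010[1]010_   (Q,1)→(R,_,+1)
state=R head=4 tape=010_[0]10_   (R,0)→(Q,0,-1)
state=Q head=3 tape=010[_]010_   (Q,_)→(P,_,+1)
state=P head=4 tape=010_[0]10_   (P,0)→(R,1,-1)
state=R head=3 tape=010[_]110_   (R,_)→(Q,1,-1)
state=Q head=2 tape=01[0]1110_   (Q,0)→(P,1,+1)
state=P head=3 tape=011[1]110_   (P,1)→(P,_,+1)
state=P head=4 tape=011_[1]10_   (P,1)→(P,_,+1)
state=P head=5 tape=011__[1]0_   (P,1)→(P,_,+1)
state=P head=6 tape=011___[0]_   (P,0)→(R,1,-1)
state=R head=5 tape=011__[_]1_   (R,_)→(Q,1,-1)
state=Q head=4 tape=011_[_]11_   (Q,_)→(P,_,+1)
state=P head=5 tape=011__[1]1_   (P,1)→(P,_,+1)
state=P head=6 tape=011___[1]_   (P,1)→(P,_,+1)
state=P head=7 tape=011____[_]
M halts after 16 transitions.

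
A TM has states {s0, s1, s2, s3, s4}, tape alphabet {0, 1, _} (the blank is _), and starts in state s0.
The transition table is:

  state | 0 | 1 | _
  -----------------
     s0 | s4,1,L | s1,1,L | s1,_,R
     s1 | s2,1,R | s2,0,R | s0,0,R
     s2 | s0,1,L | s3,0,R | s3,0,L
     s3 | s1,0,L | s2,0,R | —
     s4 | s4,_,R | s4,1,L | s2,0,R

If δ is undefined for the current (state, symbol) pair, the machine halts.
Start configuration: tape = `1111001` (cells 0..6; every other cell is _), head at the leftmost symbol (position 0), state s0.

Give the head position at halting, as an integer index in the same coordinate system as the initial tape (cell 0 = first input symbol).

7

state=s0 head=0 tape=_[1]111001_   (s0,1)→(s1,1,L)
state=s1 head=-1 tape=[_]1111001_   (s1,_)→(s0,0,R)
state=s0 head=0 tape=0[1]111001_   (s0,1)→(s1,1,L)
state=s1 head=-1 tape=[0]1111001_   (s1,0)→(s2,1,R)
state=s2 head=0 tape=1[1]111001_   (s2,1)→(s3,0,R)
state=s3 head=1 tape=10[1]11001_   (s3,1)→(s2,0,R)
state=s2 head=2 tape=100[1]1001_   (s2,1)→(s3,0,R)
state=s3 head=3 tape=1000[1]001_   (s3,1)→(s2,0,R)
state=s2 head=4 tape=10000[0]01_   (s2,0)→(s0,1,L)
state=s0 head=3 tape=1000[0]101_   (s0,0)→(s4,1,L)
state=s4 head=2 tape=100[0]1101_   (s4,0)→(s4,_,R)
state=s4 head=3 tape=100_[1]101_   (s4,1)→(s4,1,L)
state=s4 head=2 tape=100[_]1101_   (s4,_)→(s2,0,R)
state=s2 head=3 tape=1000[1]101_   (s2,1)→(s3,0,R)
state=s3 head=4 tape=10000[1]01_   (s3,1)→(s2,0,R)
state=s2 head=5 tape=100000[0]1_   (s2,0)→(s0,1,L)
state=s0 head=4 tape=10000[0]11_   (s0,0)→(s4,1,L)
state=s4 head=3 tape=1000[0]111_   (s4,0)→(s4,_,R)
state=s4 head=4 tape=1000_[1]11_   (s4,1)→(s4,1,L)
state=s4 head=3 tape=1000[_]111_   (s4,_)→(s2,0,R)
state=s2 head=4 tape=10000[1]11_   (s2,1)→(s3,0,R)
state=s3 head=5 tape=100000[1]1_   (s3,1)→(s2,0,R)
state=s2 head=6 tape=1000000[1]_   (s2,1)→(s3,0,R)
state=s3 head=7 tape=10000000[_]
At halt the head is at cell 7.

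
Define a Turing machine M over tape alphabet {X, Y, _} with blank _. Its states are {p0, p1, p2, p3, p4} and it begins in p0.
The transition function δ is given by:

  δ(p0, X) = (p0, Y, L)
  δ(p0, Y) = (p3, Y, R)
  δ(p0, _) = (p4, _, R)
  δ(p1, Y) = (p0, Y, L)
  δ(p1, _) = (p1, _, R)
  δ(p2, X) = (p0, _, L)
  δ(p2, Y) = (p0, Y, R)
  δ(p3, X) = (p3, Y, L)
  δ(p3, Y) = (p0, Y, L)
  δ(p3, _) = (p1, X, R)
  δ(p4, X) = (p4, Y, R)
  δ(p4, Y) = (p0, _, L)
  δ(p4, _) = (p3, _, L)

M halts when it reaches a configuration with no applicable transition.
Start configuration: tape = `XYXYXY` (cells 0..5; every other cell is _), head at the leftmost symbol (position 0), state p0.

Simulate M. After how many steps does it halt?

state=p0 head=0 tape=_[X]YXYXY   (p0,X)→(p0,Y,L)
state=p0 head=-1 tape=[_]YYXYXY   (p0,_)→(p4,_,R)
state=p4 head=0 tape=_[Y]YXYXY   (p4,Y)→(p0,_,L)
state=p0 head=-1 tape=[_]_YXYXY   (p0,_)→(p4,_,R)
state=p4 head=0 tape=_[_]YXYXY   (p4,_)→(p3,_,L)
state=p3 head=-1 tape=[_]_YXYXY   (p3,_)→(p1,X,R)
state=p1 head=0 tape=X[_]YXYXY   (p1,_)→(p1,_,R)
state=p1 head=1 tape=X_[Y]XYXY   (p1,Y)→(p0,Y,L)
state=p0 head=0 tape=X[_]YXYXY   (p0,_)→(p4,_,R)
state=p4 head=1 tape=X_[Y]XYXY   (p4,Y)→(p0,_,L)
state=p0 head=0 tape=X[_]_XYXY   (p0,_)→(p4,_,R)
state=p4 head=1 tape=X_[_]XYXY   (p4,_)→(p3,_,L)
state=p3 head=0 tape=X[_]_XYXY   (p3,_)→(p1,X,R)
state=p1 head=1 tape=XX[_]XYXY   (p1,_)→(p1,_,R)
state=p1 head=2 tape=XX_[X]YXY
M halts after 14 transitions.

14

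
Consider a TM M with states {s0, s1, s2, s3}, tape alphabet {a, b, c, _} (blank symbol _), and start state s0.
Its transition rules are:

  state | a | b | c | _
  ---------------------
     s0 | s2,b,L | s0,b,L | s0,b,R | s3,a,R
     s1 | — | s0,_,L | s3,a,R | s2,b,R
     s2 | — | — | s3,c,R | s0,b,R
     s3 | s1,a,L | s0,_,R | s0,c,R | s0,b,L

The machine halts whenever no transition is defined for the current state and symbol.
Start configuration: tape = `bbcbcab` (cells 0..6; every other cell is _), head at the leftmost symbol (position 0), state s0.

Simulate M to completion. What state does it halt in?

s2

state=s0 head=0 tape=_[b]bcbcab   (s0,b)→(s0,b,L)
state=s0 head=-1 tape=[_]bbcbcab   (s0,_)→(s3,a,R)
state=s3 head=0 tape=a[b]bcbcab   (s3,b)→(s0,_,R)
state=s0 head=1 tape=a_[b]cbcab   (s0,b)→(s0,b,L)
state=s0 head=0 tape=a[_]bcbcab   (s0,_)→(s3,a,R)
state=s3 head=1 tape=aa[b]cbcab   (s3,b)→(s0,_,R)
state=s0 head=2 tape=aa_[c]bcab   (s0,c)→(s0,b,R)
state=s0 head=3 tape=aa_b[b]cab   (s0,b)→(s0,b,L)
state=s0 head=2 tape=aa_[b]bcab   (s0,b)→(s0,b,L)
state=s0 head=1 tape=aa[_]bbcab   (s0,_)→(s3,a,R)
state=s3 head=2 tape=aaa[b]bcab   (s3,b)→(s0,_,R)
state=s0 head=3 tape=aaa_[b]cab   (s0,b)→(s0,b,L)
state=s0 head=2 tape=aaa[_]bcab   (s0,_)→(s3,a,R)
state=s3 head=3 tape=aaaa[b]cab   (s3,b)→(s0,_,R)
state=s0 head=4 tape=aaaa_[c]ab   (s0,c)→(s0,b,R)
state=s0 head=5 tape=aaaa_b[a]b   (s0,a)→(s2,b,L)
state=s2 head=4 tape=aaaa_[b]bb
No transition is defined for (s2, b); M halts in state s2.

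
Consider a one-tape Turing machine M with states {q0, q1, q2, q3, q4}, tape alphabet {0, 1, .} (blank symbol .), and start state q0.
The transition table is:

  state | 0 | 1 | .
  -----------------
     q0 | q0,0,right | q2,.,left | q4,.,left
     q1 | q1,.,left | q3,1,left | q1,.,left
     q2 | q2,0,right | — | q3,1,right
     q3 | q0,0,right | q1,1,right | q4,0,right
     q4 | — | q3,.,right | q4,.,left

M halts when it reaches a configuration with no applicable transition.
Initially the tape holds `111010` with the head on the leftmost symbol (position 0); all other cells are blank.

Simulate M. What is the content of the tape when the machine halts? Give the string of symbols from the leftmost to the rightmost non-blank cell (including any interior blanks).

state=q0 head=0 tape=.[1]11010.   (q0,1)→(q2,.,left)
state=q2 head=-1 tape=[.].11010.   (q2,.)→(q3,1,right)
state=q3 head=0 tape=1[.]11010.   (q3,.)→(q4,0,right)
state=q4 head=1 tape=10[1]1010.   (q4,1)→(q3,.,right)
state=q3 head=2 tape=10.[1]010.   (q3,1)→(q1,1,right)
state=q1 head=3 tape=10.1[0]10.   (q1,0)→(q1,.,left)
state=q1 head=2 tape=10.[1].10.   (q1,1)→(q3,1,left)
state=q3 head=1 tape=10[.]1.10.   (q3,.)→(q4,0,right)
state=q4 head=2 tape=100[1].10.   (q4,1)→(q3,.,right)
state=q3 head=3 tape=100.[.]10.   (q3,.)→(q4,0,right)
state=q4 head=4 tape=100.0[1]0.   (q4,1)→(q3,.,right)
state=q3 head=5 tape=100.0.[0].   (q3,0)→(q0,0,right)
state=q0 head=6 tape=100.0.0[.]   (q0,.)→(q4,.,left)
state=q4 head=5 tape=100.0.[0].
The non-blank tape span at halt is 100.0.0.

100.0.0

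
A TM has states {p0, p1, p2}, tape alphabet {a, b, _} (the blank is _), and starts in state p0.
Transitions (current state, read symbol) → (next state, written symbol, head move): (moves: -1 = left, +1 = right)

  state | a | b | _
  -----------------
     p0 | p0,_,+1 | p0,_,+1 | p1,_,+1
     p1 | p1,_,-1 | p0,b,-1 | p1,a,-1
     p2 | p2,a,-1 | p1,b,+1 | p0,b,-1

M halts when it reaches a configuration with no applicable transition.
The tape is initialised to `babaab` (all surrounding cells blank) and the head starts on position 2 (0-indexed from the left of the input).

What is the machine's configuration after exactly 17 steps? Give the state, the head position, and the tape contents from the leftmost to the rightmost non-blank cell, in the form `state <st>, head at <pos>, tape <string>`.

state=p0 head=2 tape=_ba[b]aab__   (p0,b)→(p0,_,+1)
state=p0 head=3 tape=_ba_[a]ab__   (p0,a)→(p0,_,+1)
state=p0 head=4 tape=_ba__[a]b__   (p0,a)→(p0,_,+1)
state=p0 head=5 tape=_ba___[b]__   (p0,b)→(p0,_,+1)
state=p0 head=6 tape=_ba____[_]_   (p0,_)→(p1,_,+1)
state=p1 head=7 tape=_ba_____[_]   (p1,_)→(p1,a,-1)
state=p1 head=6 tape=_ba____[_]a   (p1,_)→(p1,a,-1)
state=p1 head=5 tape=_ba___[_]aa   (p1,_)→(p1,a,-1)
state=p1 head=4 tape=_ba__[_]aaa   (p1,_)→(p1,a,-1)
state=p1 head=3 tape=_ba_[_]aaaa   (p1,_)→(p1,a,-1)
state=p1 head=2 tape=_ba[_]aaaaa   (p1,_)→(p1,a,-1)
state=p1 head=1 tape=_b[a]aaaaaa   (p1,a)→(p1,_,-1)
state=p1 head=0 tape=_[b]_aaaaaa   (p1,b)→(p0,b,-1)
state=p0 head=-1 tape=[_]b_aaaaaa   (p0,_)→(p1,_,+1)
state=p1 head=0 tape=_[b]_aaaaaa   (p1,b)→(p0,b,-1)
state=p0 head=-1 tape=[_]b_aaaaaa   (p0,_)→(p1,_,+1)
state=p1 head=0 tape=_[b]_aaaaaa   (p1,b)→(p0,b,-1)
state=p0 head=-1 tape=[_]b_aaaaaa
After 17 steps: state p0, head at -1, tape b_aaaaaa.

state p0, head at -1, tape b_aaaaaa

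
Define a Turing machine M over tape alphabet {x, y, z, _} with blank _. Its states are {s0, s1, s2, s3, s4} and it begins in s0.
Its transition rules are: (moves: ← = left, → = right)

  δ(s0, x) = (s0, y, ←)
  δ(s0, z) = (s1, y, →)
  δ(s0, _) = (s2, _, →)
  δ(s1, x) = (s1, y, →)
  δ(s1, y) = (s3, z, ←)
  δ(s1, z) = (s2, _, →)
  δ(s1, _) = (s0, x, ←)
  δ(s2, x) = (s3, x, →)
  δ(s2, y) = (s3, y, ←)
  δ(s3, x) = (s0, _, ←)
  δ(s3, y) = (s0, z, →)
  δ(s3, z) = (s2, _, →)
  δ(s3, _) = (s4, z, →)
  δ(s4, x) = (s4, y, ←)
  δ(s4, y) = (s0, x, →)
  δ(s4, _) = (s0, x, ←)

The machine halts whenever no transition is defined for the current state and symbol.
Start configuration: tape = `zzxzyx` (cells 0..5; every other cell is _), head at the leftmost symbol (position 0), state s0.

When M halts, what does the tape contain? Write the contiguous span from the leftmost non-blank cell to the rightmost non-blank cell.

s0 | [z]zxzyx_   read z → write y, move →, go to s1
s1 | y[z]xzyx_   read z → write _, move →, go to s2
s2 | y_[x]zyx_   read x → write x, move →, go to s3
s3 | y_x[z]yx_   read z → write _, move →, go to s2
s2 | y_x_[y]x_   read y → write y, move ←, go to s3
s3 | y_x[_]yx_   read _ → write z, move →, go to s4
s4 | y_xz[y]x_   read y → write x, move →, go to s0
s0 | y_xzx[x]_   read x → write y, move ←, go to s0
s0 | y_xz[x]y_   read x → write y, move ←, go to s0
s0 | y_x[z]yy_   read z → write y, move →, go to s1
s1 | y_xy[y]y_   read y → write z, move ←, go to s3
s3 | y_x[y]zy_   read y → write z, move →, go to s0
s0 | y_xz[z]y_   read z → write y, move →, go to s1
s1 | y_xzy[y]_   read y → write z, move ←, go to s3
s3 | y_xz[y]z_   read y → write z, move →, go to s0
s0 | y_xzz[z]_   read z → write y, move →, go to s1
s1 | y_xzzy[_]   read _ → write x, move ←, go to s0
s0 | y_xzz[y]x
The non-blank tape span at halt is y_xzzyx.

y_xzzyx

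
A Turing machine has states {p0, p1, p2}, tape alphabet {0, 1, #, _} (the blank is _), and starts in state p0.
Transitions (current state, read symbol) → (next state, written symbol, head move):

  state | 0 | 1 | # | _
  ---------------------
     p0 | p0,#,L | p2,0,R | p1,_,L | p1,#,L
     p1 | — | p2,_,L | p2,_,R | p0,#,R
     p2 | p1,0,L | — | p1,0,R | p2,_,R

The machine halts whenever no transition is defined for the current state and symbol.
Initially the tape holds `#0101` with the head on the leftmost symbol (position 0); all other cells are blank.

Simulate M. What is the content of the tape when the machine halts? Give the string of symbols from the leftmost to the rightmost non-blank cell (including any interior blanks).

00101

state=p0 head=0 tape=_[#]0101   (p0,#)→(p1,_,L)
state=p1 head=-1 tape=[_]_0101   (p1,_)→(p0,#,R)
state=p0 head=0 tape=#[_]0101   (p0,_)→(p1,#,L)
state=p1 head=-1 tape=[#]#0101   (p1,#)→(p2,_,R)
state=p2 head=0 tape=_[#]0101   (p2,#)→(p1,0,R)
state=p1 head=1 tape=_0[0]101
The non-blank tape span at halt is 00101.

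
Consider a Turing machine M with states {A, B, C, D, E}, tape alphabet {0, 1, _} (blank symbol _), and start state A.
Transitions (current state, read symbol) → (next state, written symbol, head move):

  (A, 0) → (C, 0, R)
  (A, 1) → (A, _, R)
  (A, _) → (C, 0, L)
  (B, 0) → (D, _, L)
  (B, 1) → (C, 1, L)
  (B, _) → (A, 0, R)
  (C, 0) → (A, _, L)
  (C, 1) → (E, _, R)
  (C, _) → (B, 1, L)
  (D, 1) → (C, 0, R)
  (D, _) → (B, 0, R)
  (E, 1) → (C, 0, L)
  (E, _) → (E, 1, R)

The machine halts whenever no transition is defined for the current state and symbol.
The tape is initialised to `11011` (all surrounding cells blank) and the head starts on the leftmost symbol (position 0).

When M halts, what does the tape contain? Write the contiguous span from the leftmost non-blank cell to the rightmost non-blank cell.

A | [1]1011__   read 1 → write _, move R, go to A
A | _[1]011__   read 1 → write _, move R, go to A
A | __[0]11__   read 0 → write 0, move R, go to C
C | __0[1]1__   read 1 → write _, move R, go to E
E | __0_[1]__   read 1 → write 0, move L, go to C
C | __0[_]0__   read _ → write 1, move L, go to B
B | __[0]10__   read 0 → write _, move L, go to D
D | _[_]_10__   read _ → write 0, move R, go to B
B | _0[_]10__   read _ → write 0, move R, go to A
A | _00[1]0__   read 1 → write _, move R, go to A
A | _00_[0]__   read 0 → write 0, move R, go to C
C | _00_0[_]_   read _ → write 1, move L, go to B
B | _00_[0]1_   read 0 → write _, move L, go to D
D | _00[_]_1_   read _ → write 0, move R, go to B
B | _000[_]1_   read _ → write 0, move R, go to A
A | _0000[1]_   read 1 → write _, move R, go to A
A | _0000_[_]   read _ → write 0, move L, go to C
C | _0000[_]0   read _ → write 1, move L, go to B
B | _000[0]10   read 0 → write _, move L, go to D
D | _00[0]_10
The non-blank tape span at halt is 000_10.

000_10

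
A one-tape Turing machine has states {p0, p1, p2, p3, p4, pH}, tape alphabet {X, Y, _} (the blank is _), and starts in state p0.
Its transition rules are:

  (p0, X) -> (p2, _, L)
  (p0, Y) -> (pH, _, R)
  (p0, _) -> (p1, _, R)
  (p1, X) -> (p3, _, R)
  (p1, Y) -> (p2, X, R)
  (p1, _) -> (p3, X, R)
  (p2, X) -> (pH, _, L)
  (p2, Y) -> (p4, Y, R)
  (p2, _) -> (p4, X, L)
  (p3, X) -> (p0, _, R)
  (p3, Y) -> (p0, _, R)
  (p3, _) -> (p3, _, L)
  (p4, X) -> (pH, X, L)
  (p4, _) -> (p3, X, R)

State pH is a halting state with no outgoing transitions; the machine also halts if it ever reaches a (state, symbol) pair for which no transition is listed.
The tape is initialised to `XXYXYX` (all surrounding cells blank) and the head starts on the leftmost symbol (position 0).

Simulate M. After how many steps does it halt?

p0 | __[X]XYXYX   read X → write _, move L, go to p2
p2 | _[_]_XYXYX   read _ → write X, move L, go to p4
p4 | [_]X_XYXYX   read _ → write X, move R, go to p3
p3 | X[X]_XYXYX   read X → write _, move R, go to p0
p0 | X_[_]XYXYX   read _ → write _, move R, go to p1
p1 | X__[X]YXYX   read X → write _, move R, go to p3
p3 | X___[Y]XYX   read Y → write _, move R, go to p0
p0 | X____[X]YX   read X → write _, move L, go to p2
p2 | X___[_]_YX   read _ → write X, move L, go to p4
p4 | X__[_]X_YX   read _ → write X, move R, go to p3
p3 | X__X[X]_YX   read X → write _, move R, go to p0
p0 | X__X_[_]YX   read _ → write _, move R, go to p1
p1 | X__X__[Y]X   read Y → write X, move R, go to p2
p2 | X__X__X[X]   read X → write _, move L, go to pH
pH | X__X__[X]_
M halts after 14 transitions.

14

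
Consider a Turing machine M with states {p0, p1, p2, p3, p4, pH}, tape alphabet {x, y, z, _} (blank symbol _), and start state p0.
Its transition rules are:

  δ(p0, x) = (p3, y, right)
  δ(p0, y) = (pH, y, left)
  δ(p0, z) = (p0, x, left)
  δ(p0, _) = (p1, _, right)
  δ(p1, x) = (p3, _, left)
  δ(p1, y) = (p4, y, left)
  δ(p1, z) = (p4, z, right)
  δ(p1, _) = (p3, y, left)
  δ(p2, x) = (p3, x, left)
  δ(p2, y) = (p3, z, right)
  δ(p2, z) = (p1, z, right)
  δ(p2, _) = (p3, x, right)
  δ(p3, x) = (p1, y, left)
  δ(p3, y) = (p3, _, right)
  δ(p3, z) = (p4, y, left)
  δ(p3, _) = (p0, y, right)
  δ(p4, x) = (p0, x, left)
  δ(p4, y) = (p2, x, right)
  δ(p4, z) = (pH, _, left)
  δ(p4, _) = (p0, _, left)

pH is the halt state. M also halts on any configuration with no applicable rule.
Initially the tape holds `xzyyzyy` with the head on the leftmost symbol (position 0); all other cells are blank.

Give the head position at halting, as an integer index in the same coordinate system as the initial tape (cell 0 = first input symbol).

p0 | [x]zyyzyy   read x → write y, move right, go to p3
p3 | y[z]yyzyy   read z → write y, move left, go to p4
p4 | [y]yyyzyy   read y → write x, move right, go to p2
p2 | x[y]yyzyy   read y → write z, move right, go to p3
p3 | xz[y]yzyy   read y → write _, move right, go to p3
p3 | xz_[y]zyy   read y → write _, move right, go to p3
p3 | xz__[z]yy   read z → write y, move left, go to p4
p4 | xz_[_]yyy   read _ → write _, move left, go to p0
p0 | xz[_]_yyy   read _ → write _, move right, go to p1
p1 | xz_[_]yyy   read _ → write y, move left, go to p3
p3 | xz[_]yyyy   read _ → write y, move right, go to p0
p0 | xzy[y]yyy   read y → write y, move left, go to pH
pH | xz[y]yyyy
At halt the head is at cell 2.

2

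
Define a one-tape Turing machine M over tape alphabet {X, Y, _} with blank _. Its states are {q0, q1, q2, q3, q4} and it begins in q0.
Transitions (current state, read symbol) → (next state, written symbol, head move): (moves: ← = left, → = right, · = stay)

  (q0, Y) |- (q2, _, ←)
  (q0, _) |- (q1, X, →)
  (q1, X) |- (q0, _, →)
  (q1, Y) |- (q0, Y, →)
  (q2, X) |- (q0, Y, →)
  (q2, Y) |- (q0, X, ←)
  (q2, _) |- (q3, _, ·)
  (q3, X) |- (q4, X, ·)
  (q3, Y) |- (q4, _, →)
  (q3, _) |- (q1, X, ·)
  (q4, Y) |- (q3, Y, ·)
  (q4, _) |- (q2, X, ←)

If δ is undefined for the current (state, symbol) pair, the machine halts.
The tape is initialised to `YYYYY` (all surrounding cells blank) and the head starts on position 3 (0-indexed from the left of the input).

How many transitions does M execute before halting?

11

state=q0 head=3 tape=_YYY[Y]Y__   (q0,Y)→(q2,_,←)
state=q2 head=2 tape=_YY[Y]_Y__   (q2,Y)→(q0,X,←)
state=q0 head=1 tape=_Y[Y]X_Y__   (q0,Y)→(q2,_,←)
state=q2 head=0 tape=_[Y]_X_Y__   (q2,Y)→(q0,X,←)
state=q0 head=-1 tape=[_]X_X_Y__   (q0,_)→(q1,X,→)
state=q1 head=0 tape=X[X]_X_Y__   (q1,X)→(q0,_,→)
state=q0 head=1 tape=X_[_]X_Y__   (q0,_)→(q1,X,→)
state=q1 head=2 tape=X_X[X]_Y__   (q1,X)→(q0,_,→)
state=q0 head=3 tape=X_X_[_]Y__   (q0,_)→(q1,X,→)
state=q1 head=4 tape=X_X_X[Y]__   (q1,Y)→(q0,Y,→)
state=q0 head=5 tape=X_X_XY[_]_   (q0,_)→(q1,X,→)
state=q1 head=6 tape=X_X_XYX[_]
M halts after 11 transitions.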